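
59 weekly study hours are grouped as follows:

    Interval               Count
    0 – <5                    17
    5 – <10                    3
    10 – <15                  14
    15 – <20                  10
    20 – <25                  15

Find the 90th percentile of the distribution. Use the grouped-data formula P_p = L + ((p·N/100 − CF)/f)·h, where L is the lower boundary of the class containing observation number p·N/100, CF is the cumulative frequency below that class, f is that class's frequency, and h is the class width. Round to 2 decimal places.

N = 59; target position k = 90/100 · 59 = 53.1.
Cumulative frequencies: 17, 20, 34, 44, 59.
Observation 53.1 falls in the class 20 – <25.
L = 20, CF = 44, f = 15, h = 5.
P90 = 20 + ((53.1 − 44)/15)·5 = 20 + 3.03333 = 23.0333.

23.03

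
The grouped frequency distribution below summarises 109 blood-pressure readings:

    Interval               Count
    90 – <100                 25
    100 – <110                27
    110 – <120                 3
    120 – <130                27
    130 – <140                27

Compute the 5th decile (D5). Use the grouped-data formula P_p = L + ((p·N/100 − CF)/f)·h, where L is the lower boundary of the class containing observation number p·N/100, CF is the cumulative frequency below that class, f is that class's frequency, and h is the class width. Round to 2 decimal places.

118.33

N = 109; target position k = 50/100 · 109 = 54.5.
Cumulative frequencies: 25, 52, 55, 82, 109.
Observation 54.5 falls in the class 110 – <120.
L = 110, CF = 52, f = 3, h = 10.
P50 = 110 + ((54.5 − 52)/3)·10 = 110 + 8.33333 = 118.333.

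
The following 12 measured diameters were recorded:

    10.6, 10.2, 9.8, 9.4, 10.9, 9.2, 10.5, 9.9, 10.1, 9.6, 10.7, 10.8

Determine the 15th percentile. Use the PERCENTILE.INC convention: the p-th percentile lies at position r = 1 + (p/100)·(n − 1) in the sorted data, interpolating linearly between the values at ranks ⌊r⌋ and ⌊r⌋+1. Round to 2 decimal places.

9.53

Sorted: 9.2, 9.4, 9.6, 9.8, 9.9, 10.1, 10.2, 10.5, 10.6, 10.7, 10.8, 10.9.
n = 12.
r = 1 + (15/100)·(12 − 1) = 1 + 1.65 = 2.65.
Rank 2 is 9.4 and rank 3 is 9.6.
Interpolate: 9.4 + 0.65·(9.6 − 9.4) = 9.4 + 0.65·0.2 = 9.53.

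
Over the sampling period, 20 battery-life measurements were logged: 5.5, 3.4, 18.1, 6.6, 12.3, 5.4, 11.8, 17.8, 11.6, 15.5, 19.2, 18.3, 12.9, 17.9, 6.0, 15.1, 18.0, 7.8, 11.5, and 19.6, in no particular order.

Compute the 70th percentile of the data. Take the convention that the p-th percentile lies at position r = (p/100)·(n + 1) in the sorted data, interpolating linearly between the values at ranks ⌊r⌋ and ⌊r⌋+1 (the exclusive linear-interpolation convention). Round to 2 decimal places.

17.87

Sorted: 3.4, 5.4, 5.5, 6.0, 6.6, 7.8, 11.5, 11.6, 11.8, 12.3, 12.9, 15.1, 15.5, 17.8, 17.9, 18.0, 18.1, 18.3, 19.2, 19.6.
n = 20.
r = (70/100)·(20 + 1) = 14.7.
Rank 14 is 17.8 and rank 15 is 17.9.
Interpolate: 17.8 + 0.7·(17.9 − 17.8) = 17.8 + 0.7·0.1 = 17.87.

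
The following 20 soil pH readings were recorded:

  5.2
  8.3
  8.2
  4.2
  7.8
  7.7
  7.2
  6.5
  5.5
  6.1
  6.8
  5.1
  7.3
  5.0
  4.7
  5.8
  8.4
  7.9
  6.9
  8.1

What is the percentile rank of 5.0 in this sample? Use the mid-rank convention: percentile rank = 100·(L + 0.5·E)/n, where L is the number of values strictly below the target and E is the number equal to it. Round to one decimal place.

Sorted: 4.2, 4.7, 5.0, 5.1, 5.2, 5.5, 5.8, 6.1, 6.5, 6.8, 6.9, 7.2, 7.3, 7.7, 7.8, 7.9, 8.1, 8.2, 8.3, 8.4.
Count below 5.0: L = 2; count equal: E = 1; n = 20.
Percentile rank = 100·(2 + 0.5·1)/20 = 100·2.5/20 = 12.5.

12.5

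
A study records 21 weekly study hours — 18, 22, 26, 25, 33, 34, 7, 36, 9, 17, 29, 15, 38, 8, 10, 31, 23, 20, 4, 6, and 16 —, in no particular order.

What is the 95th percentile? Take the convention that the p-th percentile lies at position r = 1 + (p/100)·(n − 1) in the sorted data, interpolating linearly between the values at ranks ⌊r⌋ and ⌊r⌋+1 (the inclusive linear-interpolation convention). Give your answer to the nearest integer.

36

Sorted: 4, 6, 7, 8, 9, 10, 15, 16, 17, 18, 20, 22, 23, 25, 26, 29, 31, 33, 34, 36, 38.
n = 21.
r = 1 + (95/100)·(21 − 1) = 1 + 19 = 20.
r is an integer, so P95 is the value at rank 20: 36.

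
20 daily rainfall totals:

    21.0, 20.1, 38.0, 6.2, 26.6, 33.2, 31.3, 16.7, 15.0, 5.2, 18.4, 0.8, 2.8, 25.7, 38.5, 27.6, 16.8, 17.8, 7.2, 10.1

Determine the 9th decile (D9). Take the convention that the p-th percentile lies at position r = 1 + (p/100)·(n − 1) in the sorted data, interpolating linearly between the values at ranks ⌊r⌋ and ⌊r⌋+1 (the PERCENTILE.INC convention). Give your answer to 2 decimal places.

33.68

Sorted: 0.8, 2.8, 5.2, 6.2, 7.2, 10.1, 15.0, 16.7, 16.8, 17.8, 18.4, 20.1, 21.0, 25.7, 26.6, 27.6, 31.3, 33.2, 38.0, 38.5.
n = 20.
r = 1 + (90/100)·(20 − 1) = 1 + 17.1 = 18.1.
Rank 18 is 33.2 and rank 19 is 38.0.
Interpolate: 33.2 + 0.1·(38.0 − 33.2) = 33.2 + 0.1·4.8 = 33.68.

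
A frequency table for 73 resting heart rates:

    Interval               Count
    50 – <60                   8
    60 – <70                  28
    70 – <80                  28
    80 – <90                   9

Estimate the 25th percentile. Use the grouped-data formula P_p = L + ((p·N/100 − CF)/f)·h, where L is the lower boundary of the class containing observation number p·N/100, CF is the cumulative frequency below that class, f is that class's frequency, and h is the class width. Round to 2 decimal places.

63.66

N = 73; target position k = 25/100 · 73 = 18.25.
Cumulative frequencies: 8, 36, 64, 73.
Observation 18.25 falls in the class 60 – <70.
L = 60, CF = 8, f = 28, h = 10.
P25 = 60 + ((18.25 − 8)/28)·10 = 60 + 3.66071 = 63.6607.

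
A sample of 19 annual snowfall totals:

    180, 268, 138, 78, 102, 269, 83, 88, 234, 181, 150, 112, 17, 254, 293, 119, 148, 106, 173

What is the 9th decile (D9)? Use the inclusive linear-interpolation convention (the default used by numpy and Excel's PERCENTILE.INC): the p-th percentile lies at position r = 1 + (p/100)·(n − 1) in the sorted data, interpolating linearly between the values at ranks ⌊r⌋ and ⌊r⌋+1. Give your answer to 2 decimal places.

Sorted: 17, 78, 83, 88, 102, 106, 112, 119, 138, 148, 150, 173, 180, 181, 234, 254, 268, 269, 293.
n = 19.
r = 1 + (90/100)·(19 − 1) = 1 + 16.2 = 17.2.
Rank 17 is 268 and rank 18 is 269.
Interpolate: 268 + 0.2·(269 − 268) = 268 + 0.2·1 = 268.2.

268.20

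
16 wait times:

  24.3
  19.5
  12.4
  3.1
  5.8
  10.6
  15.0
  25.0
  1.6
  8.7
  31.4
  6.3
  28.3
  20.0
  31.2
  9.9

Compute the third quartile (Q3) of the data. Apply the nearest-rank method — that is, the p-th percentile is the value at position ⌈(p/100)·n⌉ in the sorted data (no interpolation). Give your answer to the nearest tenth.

24.3

Sorted: 1.6, 3.1, 5.8, 6.3, 8.7, 9.9, 10.6, 12.4, 15.0, 19.5, 20.0, 24.3, 25.0, 28.3, 31.2, 31.4.
n = 16.
Position = ⌈75/100 · 16⌉ = ⌈12⌉ = 12.
The value at rank 12 is 24.3.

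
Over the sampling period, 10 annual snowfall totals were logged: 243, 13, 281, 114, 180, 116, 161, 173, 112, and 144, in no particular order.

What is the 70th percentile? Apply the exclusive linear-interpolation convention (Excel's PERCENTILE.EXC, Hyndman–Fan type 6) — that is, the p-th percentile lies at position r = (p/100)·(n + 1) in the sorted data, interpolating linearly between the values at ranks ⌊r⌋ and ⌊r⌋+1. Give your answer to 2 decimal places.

177.90

Sorted: 13, 112, 114, 116, 144, 161, 173, 180, 243, 281.
n = 10.
r = (70/100)·(10 + 1) = 7.7.
Rank 7 is 173 and rank 8 is 180.
Interpolate: 173 + 0.7·(180 − 173) = 173 + 0.7·7 = 177.9.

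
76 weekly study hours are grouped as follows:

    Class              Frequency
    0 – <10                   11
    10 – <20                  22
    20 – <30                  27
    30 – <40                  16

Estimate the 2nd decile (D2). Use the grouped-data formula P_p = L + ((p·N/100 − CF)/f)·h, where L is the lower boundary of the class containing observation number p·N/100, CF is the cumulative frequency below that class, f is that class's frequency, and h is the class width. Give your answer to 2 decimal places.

N = 76; target position k = 20/100 · 76 = 15.2.
Cumulative frequencies: 11, 33, 60, 76.
Observation 15.2 falls in the class 10 – <20.
L = 10, CF = 11, f = 22, h = 10.
P20 = 10 + ((15.2 − 11)/22)·10 = 10 + 1.90909 = 11.9091.

11.91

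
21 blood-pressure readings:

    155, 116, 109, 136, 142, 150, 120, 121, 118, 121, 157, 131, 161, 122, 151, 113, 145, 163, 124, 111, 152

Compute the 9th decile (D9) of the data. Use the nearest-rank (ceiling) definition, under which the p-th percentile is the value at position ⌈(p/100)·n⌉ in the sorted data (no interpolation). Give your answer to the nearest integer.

157

Sorted: 109, 111, 113, 116, 118, 120, 121, 121, 122, 124, 131, 136, 142, 145, 150, 151, 152, 155, 157, 161, 163.
n = 21.
Position = ⌈90/100 · 21⌉ = ⌈18.9⌉ = 19.
The value at rank 19 is 157.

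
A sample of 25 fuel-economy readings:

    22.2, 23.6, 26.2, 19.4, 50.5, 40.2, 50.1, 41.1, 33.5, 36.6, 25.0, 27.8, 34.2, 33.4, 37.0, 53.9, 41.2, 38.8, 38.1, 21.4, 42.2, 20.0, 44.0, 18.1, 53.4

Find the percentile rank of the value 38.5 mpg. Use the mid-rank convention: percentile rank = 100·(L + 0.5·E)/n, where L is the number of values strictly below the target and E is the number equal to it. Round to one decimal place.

Sorted: 18.1, 19.4, 20.0, 21.4, 22.2, 23.6, 25.0, 26.2, 27.8, 33.4, 33.5, 34.2, 36.6, 37.0, 38.1, 38.8, 40.2, 41.1, 41.2, 42.2, 44.0, 50.1, 50.5, 53.4, 53.9.
Count below 38.5: L = 15; count equal: E = 0; n = 25.
Percentile rank = 100·(15 + 0.5·0)/25 = 100·15/25 = 60.

60.0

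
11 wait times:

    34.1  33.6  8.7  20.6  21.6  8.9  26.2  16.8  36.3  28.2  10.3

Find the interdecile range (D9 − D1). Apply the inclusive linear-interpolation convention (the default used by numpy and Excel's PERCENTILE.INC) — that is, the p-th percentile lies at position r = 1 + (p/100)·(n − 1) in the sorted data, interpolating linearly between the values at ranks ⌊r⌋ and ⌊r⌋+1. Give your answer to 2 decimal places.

25.20

Sorted: 8.7, 8.9, 10.3, 16.8, 20.6, 21.6, 26.2, 28.2, 33.6, 34.1, 36.3.
n = 11.
P10: r = 2 (integer) → 8.9.
P90: r = 10 (integer) → 34.1.
Difference: 34.1 − 8.9 = 25.2.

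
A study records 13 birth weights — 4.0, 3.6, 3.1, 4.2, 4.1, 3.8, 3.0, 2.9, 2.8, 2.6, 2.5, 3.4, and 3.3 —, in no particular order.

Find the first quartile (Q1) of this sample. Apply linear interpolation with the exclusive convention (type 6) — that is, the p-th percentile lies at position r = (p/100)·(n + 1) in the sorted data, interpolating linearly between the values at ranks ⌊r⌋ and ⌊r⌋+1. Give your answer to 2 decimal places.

2.85

Sorted: 2.5, 2.6, 2.8, 2.9, 3.0, 3.1, 3.3, 3.4, 3.6, 3.8, 4.0, 4.1, 4.2.
n = 13.
r = (25/100)·(13 + 1) = 3.5.
Rank 3 is 2.8 and rank 4 is 2.9.
Interpolate: 2.8 + 0.5·(2.9 − 2.8) = 2.8 + 0.5·0.1 = 2.85.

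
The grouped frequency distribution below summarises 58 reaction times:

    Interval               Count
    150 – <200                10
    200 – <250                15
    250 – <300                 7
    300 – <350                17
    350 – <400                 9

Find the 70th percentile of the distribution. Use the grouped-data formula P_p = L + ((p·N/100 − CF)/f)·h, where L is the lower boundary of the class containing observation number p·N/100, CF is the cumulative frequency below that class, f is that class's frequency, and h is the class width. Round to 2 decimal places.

N = 58; target position k = 70/100 · 58 = 40.6.
Cumulative frequencies: 10, 25, 32, 49, 58.
Observation 40.6 falls in the class 300 – <350.
L = 300, CF = 32, f = 17, h = 50.
P70 = 300 + ((40.6 − 32)/17)·50 = 300 + 25.2941 = 325.294.

325.29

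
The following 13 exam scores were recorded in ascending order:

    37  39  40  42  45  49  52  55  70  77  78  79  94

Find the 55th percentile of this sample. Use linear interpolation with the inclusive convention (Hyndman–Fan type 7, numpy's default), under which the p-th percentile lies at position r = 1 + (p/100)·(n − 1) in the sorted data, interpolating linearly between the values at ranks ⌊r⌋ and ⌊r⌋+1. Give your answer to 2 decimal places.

53.80

n = 13.
r = 1 + (55/100)·(13 − 1) = 1 + 6.6 = 7.6.
Rank 7 is 52 and rank 8 is 55.
Interpolate: 52 + 0.6·(55 − 52) = 52 + 0.6·3 = 53.8.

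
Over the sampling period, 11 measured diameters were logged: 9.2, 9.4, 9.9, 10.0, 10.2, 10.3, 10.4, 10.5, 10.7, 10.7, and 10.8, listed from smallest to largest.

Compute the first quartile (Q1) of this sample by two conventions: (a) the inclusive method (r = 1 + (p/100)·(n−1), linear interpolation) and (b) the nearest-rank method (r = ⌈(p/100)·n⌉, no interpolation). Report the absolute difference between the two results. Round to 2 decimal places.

0.05

n = 11.
(a) r = 3.5; between ranks 3 (9.9) and 4 (10.0): 9.95.
(b) the nearest-rank method: rank 3 → 9.9.
|9.95 − 9.9| = 0.05.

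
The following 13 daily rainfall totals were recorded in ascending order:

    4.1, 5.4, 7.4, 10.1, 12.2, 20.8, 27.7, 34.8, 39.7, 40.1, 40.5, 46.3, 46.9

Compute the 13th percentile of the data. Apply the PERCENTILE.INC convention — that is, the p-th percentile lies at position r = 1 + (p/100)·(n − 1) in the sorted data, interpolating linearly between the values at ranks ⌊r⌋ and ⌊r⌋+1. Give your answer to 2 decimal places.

n = 13.
r = 1 + (13/100)·(13 − 1) = 1 + 1.56 = 2.56.
Rank 2 is 5.4 and rank 3 is 7.4.
Interpolate: 5.4 + 0.56·(7.4 − 5.4) = 5.4 + 0.56·2 = 6.52.

6.52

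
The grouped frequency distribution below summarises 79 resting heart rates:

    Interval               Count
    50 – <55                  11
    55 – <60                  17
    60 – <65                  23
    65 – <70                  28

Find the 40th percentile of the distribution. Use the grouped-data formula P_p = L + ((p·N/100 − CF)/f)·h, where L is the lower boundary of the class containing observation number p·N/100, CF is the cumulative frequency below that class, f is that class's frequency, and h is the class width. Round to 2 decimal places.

60.78

N = 79; target position k = 40/100 · 79 = 31.6.
Cumulative frequencies: 11, 28, 51, 79.
Observation 31.6 falls in the class 60 – <65.
L = 60, CF = 28, f = 23, h = 5.
P40 = 60 + ((31.6 − 28)/23)·5 = 60 + 0.782609 = 60.7826.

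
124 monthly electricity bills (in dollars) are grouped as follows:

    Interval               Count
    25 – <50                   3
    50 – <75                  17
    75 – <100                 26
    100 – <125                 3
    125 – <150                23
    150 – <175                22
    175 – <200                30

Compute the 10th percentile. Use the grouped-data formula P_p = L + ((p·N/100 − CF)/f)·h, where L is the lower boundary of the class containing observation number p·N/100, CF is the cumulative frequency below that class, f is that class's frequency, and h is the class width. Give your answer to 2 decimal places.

N = 124; target position k = 10/100 · 124 = 12.4.
Cumulative frequencies: 3, 20, 46, 49, 72, 94, 124.
Observation 12.4 falls in the class 50 – <75.
L = 50, CF = 3, f = 17, h = 25.
P10 = 50 + ((12.4 − 3)/17)·25 = 50 + 13.8235 = 63.8235.

63.82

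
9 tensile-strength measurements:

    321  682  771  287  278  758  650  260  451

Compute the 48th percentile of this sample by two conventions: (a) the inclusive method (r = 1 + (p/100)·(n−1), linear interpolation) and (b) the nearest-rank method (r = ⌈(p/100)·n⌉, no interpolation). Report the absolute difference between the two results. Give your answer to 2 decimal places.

20.80

Sorted: 260, 278, 287, 321, 451, 650, 682, 758, 771.
n = 9.
(a) r = 4.84; between ranks 4 (321) and 5 (451): 430.2.
(b) the nearest-rank method: rank 5 → 451.
|430.2 − 451| = 20.8.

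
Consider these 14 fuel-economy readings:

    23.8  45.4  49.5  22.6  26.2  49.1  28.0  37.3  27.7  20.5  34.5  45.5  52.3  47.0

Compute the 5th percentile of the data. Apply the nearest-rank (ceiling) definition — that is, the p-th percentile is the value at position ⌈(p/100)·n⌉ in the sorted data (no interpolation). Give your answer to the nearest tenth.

20.5

Sorted: 20.5, 22.6, 23.8, 26.2, 27.7, 28.0, 34.5, 37.3, 45.4, 45.5, 47.0, 49.1, 49.5, 52.3.
n = 14.
Position = ⌈5/100 · 14⌉ = ⌈0.7⌉ = 1.
The value at rank 1 is 20.5.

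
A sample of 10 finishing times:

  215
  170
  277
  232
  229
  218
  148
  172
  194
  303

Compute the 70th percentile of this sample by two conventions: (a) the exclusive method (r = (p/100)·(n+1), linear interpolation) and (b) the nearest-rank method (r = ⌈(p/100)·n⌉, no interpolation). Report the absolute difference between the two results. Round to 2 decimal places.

Sorted: 148, 170, 172, 194, 215, 218, 229, 232, 277, 303.
n = 10.
(a) r = 7.7; between ranks 7 (229) and 8 (232): 231.1.
(b) the nearest-rank method: rank 7 → 229.
|231.1 − 229| = 2.1.

2.10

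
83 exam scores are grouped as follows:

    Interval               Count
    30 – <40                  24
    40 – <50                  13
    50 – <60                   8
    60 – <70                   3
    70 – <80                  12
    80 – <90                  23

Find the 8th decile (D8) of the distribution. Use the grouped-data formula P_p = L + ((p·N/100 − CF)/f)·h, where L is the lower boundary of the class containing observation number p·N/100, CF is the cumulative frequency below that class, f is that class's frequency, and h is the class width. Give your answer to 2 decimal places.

82.78

N = 83; target position k = 80/100 · 83 = 66.4.
Cumulative frequencies: 24, 37, 45, 48, 60, 83.
Observation 66.4 falls in the class 80 – <90.
L = 80, CF = 60, f = 23, h = 10.
P80 = 80 + ((66.4 − 60)/23)·10 = 80 + 2.78261 = 82.7826.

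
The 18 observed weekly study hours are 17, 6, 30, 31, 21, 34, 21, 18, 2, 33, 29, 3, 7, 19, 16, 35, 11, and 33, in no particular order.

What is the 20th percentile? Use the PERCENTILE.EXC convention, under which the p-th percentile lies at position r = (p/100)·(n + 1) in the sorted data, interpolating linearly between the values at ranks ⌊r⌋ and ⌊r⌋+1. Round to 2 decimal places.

Sorted: 2, 3, 6, 7, 11, 16, 17, 18, 19, 21, 21, 29, 30, 31, 33, 33, 34, 35.
n = 18.
r = (20/100)·(18 + 1) = 3.8.
Rank 3 is 6 and rank 4 is 7.
Interpolate: 6 + 0.8·(7 − 6) = 6 + 0.8·1 = 6.8.

6.80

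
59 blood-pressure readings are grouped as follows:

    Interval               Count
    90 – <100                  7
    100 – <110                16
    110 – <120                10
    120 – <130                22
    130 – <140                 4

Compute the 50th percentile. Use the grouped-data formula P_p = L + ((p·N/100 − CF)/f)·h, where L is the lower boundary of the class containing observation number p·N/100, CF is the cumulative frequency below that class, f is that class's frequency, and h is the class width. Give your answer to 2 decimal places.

116.50

N = 59; target position k = 50/100 · 59 = 29.5.
Cumulative frequencies: 7, 23, 33, 55, 59.
Observation 29.5 falls in the class 110 – <120.
L = 110, CF = 23, f = 10, h = 10.
P50 = 110 + ((29.5 − 23)/10)·10 = 110 + 6.5 = 116.5.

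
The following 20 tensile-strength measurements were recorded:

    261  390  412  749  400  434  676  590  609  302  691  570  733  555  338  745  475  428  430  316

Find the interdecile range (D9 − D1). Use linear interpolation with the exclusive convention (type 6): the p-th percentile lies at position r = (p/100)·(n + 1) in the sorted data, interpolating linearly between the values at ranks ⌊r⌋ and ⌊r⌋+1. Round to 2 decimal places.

440.40

Sorted: 261, 302, 316, 338, 390, 400, 412, 428, 430, 434, 475, 555, 570, 590, 609, 676, 691, 733, 745, 749.
n = 20.
P10: r = 2.1; ranks 2–3 are 302, 316; interpolating gives 303.4.
P90: r = 18.9; ranks 18–19 are 733, 745; interpolating gives 743.8.
Difference: 743.8 − 303.4 = 440.4.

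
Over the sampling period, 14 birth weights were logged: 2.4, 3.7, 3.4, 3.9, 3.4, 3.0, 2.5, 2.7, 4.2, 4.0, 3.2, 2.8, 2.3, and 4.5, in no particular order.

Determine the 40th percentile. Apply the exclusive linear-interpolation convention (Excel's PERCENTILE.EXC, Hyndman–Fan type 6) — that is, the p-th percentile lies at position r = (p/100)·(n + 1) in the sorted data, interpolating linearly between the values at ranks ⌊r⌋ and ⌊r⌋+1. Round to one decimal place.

3.0

Sorted: 2.3, 2.4, 2.5, 2.7, 2.8, 3.0, 3.2, 3.4, 3.4, 3.7, 3.9, 4.0, 4.2, 4.5.
n = 14.
r = (40/100)·(14 + 1) = 6.
r is an integer, so P40 is the value at rank 6: 3.0.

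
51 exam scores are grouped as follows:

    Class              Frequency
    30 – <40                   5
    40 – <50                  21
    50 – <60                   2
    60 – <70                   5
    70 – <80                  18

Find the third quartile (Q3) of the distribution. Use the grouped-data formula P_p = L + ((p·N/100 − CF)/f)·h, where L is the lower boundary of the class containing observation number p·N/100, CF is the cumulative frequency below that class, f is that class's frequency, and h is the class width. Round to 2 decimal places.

N = 51; target position k = 75/100 · 51 = 38.25.
Cumulative frequencies: 5, 26, 28, 33, 51.
Observation 38.25 falls in the class 70 – <80.
L = 70, CF = 33, f = 18, h = 10.
P75 = 70 + ((38.25 − 33)/18)·10 = 70 + 2.91667 = 72.9167.

72.92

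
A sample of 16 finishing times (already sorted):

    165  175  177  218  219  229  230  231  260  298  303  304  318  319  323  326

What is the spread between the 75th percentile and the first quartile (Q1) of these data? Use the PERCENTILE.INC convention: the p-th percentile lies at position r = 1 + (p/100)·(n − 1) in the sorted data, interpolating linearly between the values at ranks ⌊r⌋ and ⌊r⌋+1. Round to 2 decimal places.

n = 16.
P25: r = 4.75; ranks 4–5 are 218, 219; interpolating gives 218.75.
P75: r = 12.25; ranks 12–13 are 304, 318; interpolating gives 307.5.
Difference: 307.5 − 218.75 = 88.75.

88.75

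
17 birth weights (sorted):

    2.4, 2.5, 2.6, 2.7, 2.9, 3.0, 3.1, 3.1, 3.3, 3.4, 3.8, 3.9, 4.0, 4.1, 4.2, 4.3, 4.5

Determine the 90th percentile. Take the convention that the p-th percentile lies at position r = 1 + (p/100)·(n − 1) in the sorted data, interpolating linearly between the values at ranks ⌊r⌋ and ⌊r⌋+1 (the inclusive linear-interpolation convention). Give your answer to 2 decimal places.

4.24

n = 17.
r = 1 + (90/100)·(17 − 1) = 1 + 14.4 = 15.4.
Rank 15 is 4.2 and rank 16 is 4.3.
Interpolate: 4.2 + 0.4·(4.3 − 4.2) = 4.2 + 0.4·0.1 = 4.24.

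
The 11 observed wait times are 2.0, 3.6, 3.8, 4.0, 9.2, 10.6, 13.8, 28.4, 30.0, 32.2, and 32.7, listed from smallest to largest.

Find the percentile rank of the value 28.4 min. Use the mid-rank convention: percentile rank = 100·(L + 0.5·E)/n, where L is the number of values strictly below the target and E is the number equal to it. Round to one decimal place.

68.2

Count below 28.4: L = 7; count equal: E = 1; n = 11.
Percentile rank = 100·(7 + 0.5·1)/11 = 100·7.5/11 = 68.18.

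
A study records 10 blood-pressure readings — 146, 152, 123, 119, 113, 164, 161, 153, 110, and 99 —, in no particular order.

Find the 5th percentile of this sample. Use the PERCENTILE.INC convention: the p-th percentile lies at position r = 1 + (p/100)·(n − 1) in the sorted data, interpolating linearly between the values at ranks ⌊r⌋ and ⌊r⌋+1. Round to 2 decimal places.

103.95

Sorted: 99, 110, 113, 119, 123, 146, 152, 153, 161, 164.
n = 10.
r = 1 + (5/100)·(10 − 1) = 1 + 0.45 = 1.45.
Rank 1 is 99 and rank 2 is 110.
Interpolate: 99 + 0.45·(110 − 99) = 99 + 0.45·11 = 103.95.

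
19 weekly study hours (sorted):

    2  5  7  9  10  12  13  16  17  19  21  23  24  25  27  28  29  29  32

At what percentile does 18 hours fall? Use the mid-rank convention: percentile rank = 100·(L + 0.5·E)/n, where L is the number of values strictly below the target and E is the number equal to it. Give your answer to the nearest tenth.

47.4

Count below 18: L = 9; count equal: E = 0; n = 19.
Percentile rank = 100·(9 + 0.5·0)/19 = 100·9/19 = 47.37.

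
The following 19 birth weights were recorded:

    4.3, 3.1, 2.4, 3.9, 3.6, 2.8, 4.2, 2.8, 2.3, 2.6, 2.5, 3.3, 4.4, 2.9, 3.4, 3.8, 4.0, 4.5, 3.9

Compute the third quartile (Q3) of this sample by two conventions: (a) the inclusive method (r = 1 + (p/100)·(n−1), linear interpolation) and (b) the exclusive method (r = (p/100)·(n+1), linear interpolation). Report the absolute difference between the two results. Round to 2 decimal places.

0.05

Sorted: 2.3, 2.4, 2.5, 2.6, 2.8, 2.8, 2.9, 3.1, 3.3, 3.4, 3.6, 3.8, 3.9, 3.9, 4.0, 4.2, 4.3, 4.4, 4.5.
n = 19.
(a) r = 14.5; between ranks 14 (3.9) and 15 (4.0): 3.95.
(b) r = 15 → value at rank 15 = 4.
|3.95 − 4| = 0.05.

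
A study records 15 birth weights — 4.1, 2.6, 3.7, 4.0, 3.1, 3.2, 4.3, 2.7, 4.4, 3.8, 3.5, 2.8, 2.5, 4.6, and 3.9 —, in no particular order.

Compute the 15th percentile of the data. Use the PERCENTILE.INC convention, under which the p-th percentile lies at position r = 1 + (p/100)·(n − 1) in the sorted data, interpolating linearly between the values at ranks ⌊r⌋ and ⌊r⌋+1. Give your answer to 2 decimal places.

Sorted: 2.5, 2.6, 2.7, 2.8, 3.1, 3.2, 3.5, 3.7, 3.8, 3.9, 4.0, 4.1, 4.3, 4.4, 4.6.
n = 15.
r = 1 + (15/100)·(15 − 1) = 1 + 2.1 = 3.1.
Rank 3 is 2.7 and rank 4 is 2.8.
Interpolate: 2.7 + 0.1·(2.8 − 2.7) = 2.7 + 0.1·0.1 = 2.71.

2.71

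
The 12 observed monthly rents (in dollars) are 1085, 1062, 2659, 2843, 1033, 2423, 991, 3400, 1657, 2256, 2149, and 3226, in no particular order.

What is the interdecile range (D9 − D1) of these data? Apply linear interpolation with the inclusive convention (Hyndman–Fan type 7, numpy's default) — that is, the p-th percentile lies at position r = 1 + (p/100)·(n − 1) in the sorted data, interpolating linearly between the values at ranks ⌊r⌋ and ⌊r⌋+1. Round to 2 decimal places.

2151.80

Sorted: 991, 1033, 1062, 1085, 1657, 2149, 2256, 2423, 2659, 2843, 3226, 3400.
n = 12.
P10: r = 2.1; ranks 2–3 are 1033, 1062; interpolating gives 1035.9.
P90: r = 10.9; ranks 10–11 are 2843, 3226; interpolating gives 3187.7.
Difference: 3187.7 − 1035.9 = 2151.8.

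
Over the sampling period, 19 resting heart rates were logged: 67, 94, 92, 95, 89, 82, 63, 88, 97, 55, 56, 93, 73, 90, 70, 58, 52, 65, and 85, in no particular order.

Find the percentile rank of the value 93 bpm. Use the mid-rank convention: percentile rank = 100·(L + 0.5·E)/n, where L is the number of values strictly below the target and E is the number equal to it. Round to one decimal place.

81.6

Sorted: 52, 55, 56, 58, 63, 65, 67, 70, 73, 82, 85, 88, 89, 90, 92, 93, 94, 95, 97.
Count below 93: L = 15; count equal: E = 1; n = 19.
Percentile rank = 100·(15 + 0.5·1)/19 = 100·15.5/19 = 81.58.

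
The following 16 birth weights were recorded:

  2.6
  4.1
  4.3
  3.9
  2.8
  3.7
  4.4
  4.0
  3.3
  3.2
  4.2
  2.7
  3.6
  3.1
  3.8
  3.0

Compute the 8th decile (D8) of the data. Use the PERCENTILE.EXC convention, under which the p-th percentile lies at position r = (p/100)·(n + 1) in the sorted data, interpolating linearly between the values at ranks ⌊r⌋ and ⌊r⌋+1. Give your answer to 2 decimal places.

4.16

Sorted: 2.6, 2.7, 2.8, 3.0, 3.1, 3.2, 3.3, 3.6, 3.7, 3.8, 3.9, 4.0, 4.1, 4.2, 4.3, 4.4.
n = 16.
r = (80/100)·(16 + 1) = 13.6.
Rank 13 is 4.1 and rank 14 is 4.2.
Interpolate: 4.1 + 0.6·(4.2 − 4.1) = 4.1 + 0.6·0.1 = 4.16.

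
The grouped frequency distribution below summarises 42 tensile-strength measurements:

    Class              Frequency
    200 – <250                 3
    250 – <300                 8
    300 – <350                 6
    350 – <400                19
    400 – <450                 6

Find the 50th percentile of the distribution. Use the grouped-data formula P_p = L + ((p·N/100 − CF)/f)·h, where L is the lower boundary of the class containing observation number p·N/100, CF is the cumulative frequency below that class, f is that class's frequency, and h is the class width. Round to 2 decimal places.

360.53

N = 42; target position k = 50/100 · 42 = 21.
Cumulative frequencies: 3, 11, 17, 36, 42.
Observation 21 falls in the class 350 – <400.
L = 350, CF = 17, f = 19, h = 50.
P50 = 350 + ((21 − 17)/19)·50 = 350 + 10.5263 = 360.526.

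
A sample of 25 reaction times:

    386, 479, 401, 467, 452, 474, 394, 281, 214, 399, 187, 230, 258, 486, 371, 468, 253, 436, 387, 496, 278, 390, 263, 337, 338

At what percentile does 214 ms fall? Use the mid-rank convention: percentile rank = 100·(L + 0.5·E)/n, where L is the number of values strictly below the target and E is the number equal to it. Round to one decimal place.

6.0

Sorted: 187, 214, 230, 253, 258, 263, 278, 281, 337, 338, 371, 386, 387, 390, 394, 399, 401, 436, 452, 467, 468, 474, 479, 486, 496.
Count below 214: L = 1; count equal: E = 1; n = 25.
Percentile rank = 100·(1 + 0.5·1)/25 = 100·1.5/25 = 6.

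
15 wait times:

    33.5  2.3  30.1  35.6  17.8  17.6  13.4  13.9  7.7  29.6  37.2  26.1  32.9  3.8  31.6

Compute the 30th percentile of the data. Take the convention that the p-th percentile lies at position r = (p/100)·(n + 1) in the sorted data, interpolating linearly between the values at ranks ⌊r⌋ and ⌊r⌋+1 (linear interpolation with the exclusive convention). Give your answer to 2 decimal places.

13.80

Sorted: 2.3, 3.8, 7.7, 13.4, 13.9, 17.6, 17.8, 26.1, 29.6, 30.1, 31.6, 32.9, 33.5, 35.6, 37.2.
n = 15.
r = (30/100)·(15 + 1) = 4.8.
Rank 4 is 13.4 and rank 5 is 13.9.
Interpolate: 13.4 + 0.8·(13.9 − 13.4) = 13.4 + 0.8·0.5 = 13.8.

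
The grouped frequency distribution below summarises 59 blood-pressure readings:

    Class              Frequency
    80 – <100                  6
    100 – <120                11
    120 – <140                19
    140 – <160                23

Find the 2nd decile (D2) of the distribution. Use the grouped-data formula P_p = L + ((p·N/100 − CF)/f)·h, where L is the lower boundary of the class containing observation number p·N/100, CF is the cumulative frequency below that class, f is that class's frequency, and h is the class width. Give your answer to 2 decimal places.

110.55

N = 59; target position k = 20/100 · 59 = 11.8.
Cumulative frequencies: 6, 17, 36, 59.
Observation 11.8 falls in the class 100 – <120.
L = 100, CF = 6, f = 11, h = 20.
P20 = 100 + ((11.8 − 6)/11)·20 = 100 + 10.5455 = 110.545.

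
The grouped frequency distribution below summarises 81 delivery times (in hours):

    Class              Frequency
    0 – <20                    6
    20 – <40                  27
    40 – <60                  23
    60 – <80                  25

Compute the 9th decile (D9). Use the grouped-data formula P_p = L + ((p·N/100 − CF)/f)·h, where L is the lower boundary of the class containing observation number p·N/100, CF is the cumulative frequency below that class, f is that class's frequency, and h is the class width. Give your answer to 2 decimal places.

73.52

N = 81; target position k = 90/100 · 81 = 72.9.
Cumulative frequencies: 6, 33, 56, 81.
Observation 72.9 falls in the class 60 – <80.
L = 60, CF = 56, f = 25, h = 20.
P90 = 60 + ((72.9 − 56)/25)·20 = 60 + 13.52 = 73.52.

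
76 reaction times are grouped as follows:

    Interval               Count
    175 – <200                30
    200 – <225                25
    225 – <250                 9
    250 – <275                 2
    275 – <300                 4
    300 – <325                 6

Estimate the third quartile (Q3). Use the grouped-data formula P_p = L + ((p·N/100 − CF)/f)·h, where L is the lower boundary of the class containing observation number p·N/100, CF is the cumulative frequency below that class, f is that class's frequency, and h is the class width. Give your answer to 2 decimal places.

N = 76; target position k = 75/100 · 76 = 57.
Cumulative frequencies: 30, 55, 64, 66, 70, 76.
Observation 57 falls in the class 225 – <250.
L = 225, CF = 55, f = 9, h = 25.
P75 = 225 + ((57 − 55)/9)·25 = 225 + 5.55556 = 230.556.

230.56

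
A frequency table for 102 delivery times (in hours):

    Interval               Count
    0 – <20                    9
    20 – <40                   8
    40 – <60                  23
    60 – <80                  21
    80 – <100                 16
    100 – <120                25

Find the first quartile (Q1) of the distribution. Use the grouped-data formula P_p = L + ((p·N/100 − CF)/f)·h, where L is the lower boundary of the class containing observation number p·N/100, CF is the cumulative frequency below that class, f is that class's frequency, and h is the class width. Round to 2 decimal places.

47.39

N = 102; target position k = 25/100 · 102 = 25.5.
Cumulative frequencies: 9, 17, 40, 61, 77, 102.
Observation 25.5 falls in the class 40 – <60.
L = 40, CF = 17, f = 23, h = 20.
P25 = 40 + ((25.5 − 17)/23)·20 = 40 + 7.3913 = 47.3913.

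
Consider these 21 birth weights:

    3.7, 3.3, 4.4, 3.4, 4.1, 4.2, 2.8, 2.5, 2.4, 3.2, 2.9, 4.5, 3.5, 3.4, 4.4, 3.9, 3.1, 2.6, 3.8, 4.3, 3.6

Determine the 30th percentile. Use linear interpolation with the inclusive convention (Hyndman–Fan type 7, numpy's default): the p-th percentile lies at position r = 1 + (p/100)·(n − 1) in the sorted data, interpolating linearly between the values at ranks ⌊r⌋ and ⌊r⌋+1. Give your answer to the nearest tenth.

Sorted: 2.4, 2.5, 2.6, 2.8, 2.9, 3.1, 3.2, 3.3, 3.4, 3.4, 3.5, 3.6, 3.7, 3.8, 3.9, 4.1, 4.2, 4.3, 4.4, 4.4, 4.5.
n = 21.
r = 1 + (30/100)·(21 − 1) = 1 + 6 = 7.
r is an integer, so P30 is the value at rank 7: 3.2.

3.2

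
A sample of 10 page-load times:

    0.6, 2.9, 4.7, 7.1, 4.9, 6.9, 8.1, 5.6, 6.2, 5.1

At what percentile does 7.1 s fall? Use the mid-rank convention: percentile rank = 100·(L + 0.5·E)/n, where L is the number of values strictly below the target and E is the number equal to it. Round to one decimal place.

85.0

Sorted: 0.6, 2.9, 4.7, 4.9, 5.1, 5.6, 6.2, 6.9, 7.1, 8.1.
Count below 7.1: L = 8; count equal: E = 1; n = 10.
Percentile rank = 100·(8 + 0.5·1)/10 = 100·8.5/10 = 85.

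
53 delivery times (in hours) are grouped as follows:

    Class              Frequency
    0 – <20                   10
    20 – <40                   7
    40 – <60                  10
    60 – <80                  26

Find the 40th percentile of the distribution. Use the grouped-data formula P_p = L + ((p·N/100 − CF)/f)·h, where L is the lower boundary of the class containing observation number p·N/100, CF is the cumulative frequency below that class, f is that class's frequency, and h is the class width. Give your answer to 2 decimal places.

48.40

N = 53; target position k = 40/100 · 53 = 21.2.
Cumulative frequencies: 10, 17, 27, 53.
Observation 21.2 falls in the class 40 – <60.
L = 40, CF = 17, f = 10, h = 20.
P40 = 40 + ((21.2 − 17)/10)·20 = 40 + 8.4 = 48.4.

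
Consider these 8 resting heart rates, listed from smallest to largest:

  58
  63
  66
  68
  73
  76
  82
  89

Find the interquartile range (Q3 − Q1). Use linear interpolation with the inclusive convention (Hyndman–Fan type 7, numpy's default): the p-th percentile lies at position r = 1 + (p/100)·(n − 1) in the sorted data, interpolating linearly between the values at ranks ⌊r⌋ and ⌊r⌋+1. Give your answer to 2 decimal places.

n = 8.
P25: r = 2.75; ranks 2–3 are 63, 66; interpolating gives 65.25.
P75: r = 6.25; ranks 6–7 are 76, 82; interpolating gives 77.5.
Difference: 77.5 − 65.25 = 12.25.

12.25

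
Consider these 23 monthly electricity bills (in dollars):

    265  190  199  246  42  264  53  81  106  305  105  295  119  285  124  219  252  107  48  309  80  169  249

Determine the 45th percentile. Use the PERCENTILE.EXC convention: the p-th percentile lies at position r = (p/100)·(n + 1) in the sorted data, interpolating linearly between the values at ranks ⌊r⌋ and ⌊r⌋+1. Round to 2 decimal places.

160.00

Sorted: 42, 48, 53, 80, 81, 105, 106, 107, 119, 124, 169, 190, 199, 219, 246, 249, 252, 264, 265, 285, 295, 305, 309.
n = 23.
r = (45/100)·(23 + 1) = 10.8.
Rank 10 is 124 and rank 11 is 169.
Interpolate: 124 + 0.8·(169 − 124) = 124 + 0.8·45 = 160.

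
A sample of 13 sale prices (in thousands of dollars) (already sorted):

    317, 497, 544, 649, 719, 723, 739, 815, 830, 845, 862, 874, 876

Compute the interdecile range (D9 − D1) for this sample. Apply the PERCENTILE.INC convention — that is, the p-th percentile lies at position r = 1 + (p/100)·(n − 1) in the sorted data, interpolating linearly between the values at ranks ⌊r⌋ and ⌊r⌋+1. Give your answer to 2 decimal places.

n = 13.
P10: r = 2.2; ranks 2–3 are 497, 544; interpolating gives 506.4.
P90: r = 11.8; ranks 11–12 are 862, 874; interpolating gives 871.6.
Difference: 871.6 − 506.4 = 365.2.

365.20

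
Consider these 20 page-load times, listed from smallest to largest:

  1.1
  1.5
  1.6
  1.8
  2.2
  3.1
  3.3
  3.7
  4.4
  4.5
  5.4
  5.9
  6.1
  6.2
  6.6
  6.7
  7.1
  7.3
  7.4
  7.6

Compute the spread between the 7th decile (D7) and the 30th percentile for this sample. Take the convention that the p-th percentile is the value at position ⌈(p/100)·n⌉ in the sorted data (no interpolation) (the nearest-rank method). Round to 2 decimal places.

n = 20.
P30: rank ⌈30/100·20⌉ = 6 → 3.1.
P70: rank ⌈70/100·20⌉ = 14 → 6.2.
Difference: 6.2 − 3.1 = 3.1.

3.10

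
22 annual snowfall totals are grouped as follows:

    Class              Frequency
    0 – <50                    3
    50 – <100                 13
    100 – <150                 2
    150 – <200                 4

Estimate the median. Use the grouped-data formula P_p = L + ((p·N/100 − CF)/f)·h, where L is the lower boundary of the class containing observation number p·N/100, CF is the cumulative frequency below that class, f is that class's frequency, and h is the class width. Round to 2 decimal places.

N = 22; target position k = 50/100 · 22 = 11.
Cumulative frequencies: 3, 16, 18, 22.
Observation 11 falls in the class 50 – <100.
L = 50, CF = 3, f = 13, h = 50.
P50 = 50 + ((11 − 3)/13)·50 = 50 + 30.7692 = 80.7692.

80.77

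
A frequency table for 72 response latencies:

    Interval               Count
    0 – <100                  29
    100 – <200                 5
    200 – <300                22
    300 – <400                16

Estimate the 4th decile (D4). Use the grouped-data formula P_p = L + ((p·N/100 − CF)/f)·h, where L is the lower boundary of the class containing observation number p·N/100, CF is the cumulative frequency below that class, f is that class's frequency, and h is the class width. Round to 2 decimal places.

N = 72; target position k = 40/100 · 72 = 28.8.
Cumulative frequencies: 29, 34, 56, 72.
Observation 28.8 falls in the class 0 – <100.
L = 0, CF = 0, f = 29, h = 100.
P40 = 0 + ((28.8 − 0)/29)·100 = 0 + 99.3103 = 99.3103.

99.31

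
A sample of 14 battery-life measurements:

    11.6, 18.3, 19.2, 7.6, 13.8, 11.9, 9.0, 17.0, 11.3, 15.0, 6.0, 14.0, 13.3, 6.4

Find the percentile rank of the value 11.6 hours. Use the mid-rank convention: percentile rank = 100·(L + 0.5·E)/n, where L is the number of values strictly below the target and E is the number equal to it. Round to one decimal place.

39.3

Sorted: 6.0, 6.4, 7.6, 9.0, 11.3, 11.6, 11.9, 13.3, 13.8, 14.0, 15.0, 17.0, 18.3, 19.2.
Count below 11.6: L = 5; count equal: E = 1; n = 14.
Percentile rank = 100·(5 + 0.5·1)/14 = 100·5.5/14 = 39.29.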